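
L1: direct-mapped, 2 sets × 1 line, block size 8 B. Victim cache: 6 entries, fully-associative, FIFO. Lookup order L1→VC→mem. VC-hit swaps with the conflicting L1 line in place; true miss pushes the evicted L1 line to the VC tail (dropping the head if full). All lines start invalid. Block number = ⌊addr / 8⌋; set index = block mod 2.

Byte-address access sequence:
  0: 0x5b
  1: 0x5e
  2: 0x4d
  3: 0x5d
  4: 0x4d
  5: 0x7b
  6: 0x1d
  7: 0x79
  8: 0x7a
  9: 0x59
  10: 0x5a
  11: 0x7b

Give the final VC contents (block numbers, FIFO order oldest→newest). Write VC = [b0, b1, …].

#0 0x5b→b11/s1 MISS; vc=[]
#1 0x5e→b11/s1 L1-HIT; vc=[]
#2 0x4d→b9/s1 MISS; vc=[11]
#3 0x5d→b11/s1 VC-HIT; vc=[9]
#4 0x4d→b9/s1 VC-HIT; vc=[11]
#5 0x7b→b15/s1 MISS; vc=[11,9]
#6 0x1d→b3/s1 MISS; vc=[11,9,15]
#7 0x79→b15/s1 VC-HIT; vc=[11,9,3]
#8 0x7a→b15/s1 L1-HIT; vc=[11,9,3]
#9 0x59→b11/s1 VC-HIT; vc=[15,9,3]
#10 0x5a→b11/s1 L1-HIT; vc=[15,9,3]
#11 0x7b→b15/s1 VC-HIT; vc=[11,9,3]

VC = [11, 9, 3]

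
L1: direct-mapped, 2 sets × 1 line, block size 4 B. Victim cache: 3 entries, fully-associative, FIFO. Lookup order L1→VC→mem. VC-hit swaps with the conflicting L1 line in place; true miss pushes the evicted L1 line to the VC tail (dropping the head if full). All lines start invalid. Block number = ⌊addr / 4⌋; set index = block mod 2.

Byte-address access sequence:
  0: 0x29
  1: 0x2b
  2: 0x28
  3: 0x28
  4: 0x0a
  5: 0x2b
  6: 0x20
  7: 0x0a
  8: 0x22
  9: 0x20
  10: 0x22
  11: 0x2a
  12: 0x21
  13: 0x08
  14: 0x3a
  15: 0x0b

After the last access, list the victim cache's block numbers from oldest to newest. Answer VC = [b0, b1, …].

  [0] addr=0x29 blk=10 s=0: MISS | VC []
  [1] addr=0x2b blk=10 s=0: L1-HIT | VC []
  [2] addr=0x28 blk=10 s=0: L1-HIT | VC []
  [3] addr=0x28 blk=10 s=0: L1-HIT | VC []
  [4] addr=0xa blk=2 s=0: MISS | VC [10]
  [5] addr=0x2b blk=10 s=0: VC-HIT | VC [2]
  [6] addr=0x20 blk=8 s=0: MISS | VC [2, 10]
  [7] addr=0xa blk=2 s=0: VC-HIT | VC [8, 10]
  [8] addr=0x22 blk=8 s=0: VC-HIT | VC [2, 10]
  [9] addr=0x20 blk=8 s=0: L1-HIT | VC [2, 10]
  [10] addr=0x22 blk=8 s=0: L1-HIT | VC [2, 10]
  [11] addr=0x2a blk=10 s=0: VC-HIT | VC [2, 8]
  [12] addr=0x21 blk=8 s=0: VC-HIT | VC [2, 10]
  [13] addr=0x8 blk=2 s=0: VC-HIT | VC [8, 10]
  [14] addr=0x3a blk=14 s=0: MISS | VC [8, 10, 2]
  [15] addr=0xb blk=2 s=0: VC-HIT | VC [8, 10, 14]

VC = [8, 10, 14]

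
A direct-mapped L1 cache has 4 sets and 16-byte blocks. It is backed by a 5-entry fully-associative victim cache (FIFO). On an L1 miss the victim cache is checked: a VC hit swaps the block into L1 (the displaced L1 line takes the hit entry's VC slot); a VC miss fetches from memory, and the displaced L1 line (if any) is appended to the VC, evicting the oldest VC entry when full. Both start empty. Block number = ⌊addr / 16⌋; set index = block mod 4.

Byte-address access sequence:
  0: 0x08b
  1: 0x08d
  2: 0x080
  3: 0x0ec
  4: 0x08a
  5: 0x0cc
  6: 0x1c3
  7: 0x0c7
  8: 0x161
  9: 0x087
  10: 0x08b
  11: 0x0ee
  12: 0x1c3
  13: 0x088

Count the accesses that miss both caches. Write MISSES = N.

0: 0x8b (blk 8, set 0) → MISS  vc=[]
1: 0x8d (blk 8, set 0) → L1-HIT  vc=[]
2: 0x80 (blk 8, set 0) → L1-HIT  vc=[]
3: 0xec (blk 14, set 2) → MISS  vc=[]
4: 0x8a (blk 8, set 0) → L1-HIT  vc=[]
5: 0xcc (blk 12, set 0) → MISS  vc=[8]
6: 0x1c3 (blk 28, set 0) → MISS  vc=[8, 12]
7: 0xc7 (blk 12, set 0) → VC-HIT  vc=[8, 28]
8: 0x161 (blk 22, set 2) → MISS  vc=[8, 28, 14]
9: 0x87 (blk 8, set 0) → VC-HIT  vc=[12, 28, 14]
10: 0x8b (blk 8, set 0) → L1-HIT  vc=[12, 28, 14]
11: 0xee (blk 14, set 2) → VC-HIT  vc=[12, 28, 22]
12: 0x1c3 (blk 28, set 0) → VC-HIT  vc=[12, 8, 22]
13: 0x88 (blk 8, set 0) → VC-HIT  vc=[12, 28, 22]

MISSES = 5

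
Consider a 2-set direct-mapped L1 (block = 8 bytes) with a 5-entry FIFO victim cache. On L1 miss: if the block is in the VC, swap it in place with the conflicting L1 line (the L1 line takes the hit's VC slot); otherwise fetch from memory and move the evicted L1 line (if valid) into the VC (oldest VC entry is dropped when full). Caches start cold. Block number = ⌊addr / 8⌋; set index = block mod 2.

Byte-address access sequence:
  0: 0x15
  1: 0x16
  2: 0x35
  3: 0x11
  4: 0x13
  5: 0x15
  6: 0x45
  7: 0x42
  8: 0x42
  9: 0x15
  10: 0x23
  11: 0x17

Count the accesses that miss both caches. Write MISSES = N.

MISSES = 4

#0 0x15→b2/s0 MISS; vc=[]
#1 0x16→b2/s0 L1-HIT; vc=[]
#2 0x35→b6/s0 MISS; vc=[2]
#3 0x11→b2/s0 VC-HIT; vc=[6]
#4 0x13→b2/s0 L1-HIT; vc=[6]
#5 0x15→b2/s0 L1-HIT; vc=[6]
#6 0x45→b8/s0 MISS; vc=[6,2]
#7 0x42→b8/s0 L1-HIT; vc=[6,2]
#8 0x42→b8/s0 L1-HIT; vc=[6,2]
#9 0x15→b2/s0 VC-HIT; vc=[6,8]
#10 0x23→b4/s0 MISS; vc=[6,8,2]
#11 0x17→b2/s0 VC-HIT; vc=[6,8,4]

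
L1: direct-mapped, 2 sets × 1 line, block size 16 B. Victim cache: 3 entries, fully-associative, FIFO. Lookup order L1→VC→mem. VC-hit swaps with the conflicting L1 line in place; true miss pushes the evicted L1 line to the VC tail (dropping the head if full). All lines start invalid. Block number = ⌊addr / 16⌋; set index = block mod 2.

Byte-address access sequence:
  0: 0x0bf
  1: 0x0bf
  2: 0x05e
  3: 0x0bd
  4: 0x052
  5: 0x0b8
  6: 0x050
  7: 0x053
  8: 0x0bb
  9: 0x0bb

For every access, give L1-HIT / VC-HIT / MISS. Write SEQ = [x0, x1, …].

0: 0xbf (blk 11, set 1) → MISS  vc=[]
1: 0xbf (blk 11, set 1) → L1-HIT  vc=[]
2: 0x5e (blk 5, set 1) → MISS  vc=[11]
3: 0xbd (blk 11, set 1) → VC-HIT  vc=[5]
4: 0x52 (blk 5, set 1) → VC-HIT  vc=[11]
5: 0xb8 (blk 11, set 1) → VC-HIT  vc=[5]
6: 0x50 (blk 5, set 1) → VC-HIT  vc=[11]
7: 0x53 (blk 5, set 1) → L1-HIT  vc=[11]
8: 0xbb (blk 11, set 1) → VC-HIT  vc=[5]
9: 0xbb (blk 11, set 1) → L1-HIT  vc=[5]

SEQ = [MISS, L1-HIT, MISS, VC-HIT, VC-HIT, VC-HIT, VC-HIT, L1-HIT, VC-HIT, L1-HIT]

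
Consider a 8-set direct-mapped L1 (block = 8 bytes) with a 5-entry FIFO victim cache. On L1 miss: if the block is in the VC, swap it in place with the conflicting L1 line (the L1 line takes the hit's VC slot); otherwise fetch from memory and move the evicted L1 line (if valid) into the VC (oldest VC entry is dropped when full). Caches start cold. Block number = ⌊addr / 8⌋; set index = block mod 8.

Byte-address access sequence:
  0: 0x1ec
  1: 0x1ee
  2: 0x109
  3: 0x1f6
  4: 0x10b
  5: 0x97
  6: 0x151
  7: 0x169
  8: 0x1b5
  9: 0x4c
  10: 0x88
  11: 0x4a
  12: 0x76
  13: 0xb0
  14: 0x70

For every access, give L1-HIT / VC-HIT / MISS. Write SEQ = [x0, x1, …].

0: 0x1ec (blk 61, set 5) → MISS  vc=[]
1: 0x1ee (blk 61, set 5) → L1-HIT  vc=[]
2: 0x109 (blk 33, set 1) → MISS  vc=[]
3: 0x1f6 (blk 62, set 6) → MISS  vc=[]
4: 0x10b (blk 33, set 1) → L1-HIT  vc=[]
5: 0x97 (blk 18, set 2) → MISS  vc=[]
6: 0x151 (blk 42, set 2) → MISS  vc=[18]
7: 0x169 (blk 45, set 5) → MISS  vc=[18, 61]
8: 0x1b5 (blk 54, set 6) → MISS  vc=[18, 61, 62]
9: 0x4c (blk 9, set 1) → MISS  vc=[18, 61, 62, 33]
10: 0x88 (blk 17, set 1) → MISS  vc=[18, 61, 62, 33, 9]
11: 0x4a (blk 9, set 1) → VC-HIT  vc=[18, 61, 62, 33, 17]
12: 0x76 (blk 14, set 6) → MISS  vc=[61, 62, 33, 17, 54]
13: 0xb0 (blk 22, set 6) → MISS  vc=[62, 33, 17, 54, 14]
14: 0x70 (blk 14, set 6) → VC-HIT  vc=[62, 33, 17, 54, 22]

SEQ = [MISS, L1-HIT, MISS, MISS, L1-HIT, MISS, MISS, MISS, MISS, MISS, MISS, VC-HIT, MISS, MISS, VC-HIT]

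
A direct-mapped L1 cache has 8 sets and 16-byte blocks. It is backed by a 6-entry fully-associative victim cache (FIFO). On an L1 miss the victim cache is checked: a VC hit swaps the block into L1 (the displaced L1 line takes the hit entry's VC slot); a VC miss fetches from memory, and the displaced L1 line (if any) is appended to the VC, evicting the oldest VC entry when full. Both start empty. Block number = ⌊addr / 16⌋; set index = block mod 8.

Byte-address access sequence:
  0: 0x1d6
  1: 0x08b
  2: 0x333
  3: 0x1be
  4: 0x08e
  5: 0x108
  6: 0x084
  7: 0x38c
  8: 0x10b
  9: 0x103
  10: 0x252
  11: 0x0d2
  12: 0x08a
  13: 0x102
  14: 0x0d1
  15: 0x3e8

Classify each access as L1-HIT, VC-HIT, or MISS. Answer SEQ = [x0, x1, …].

SEQ = [MISS, MISS, MISS, MISS, L1-HIT, MISS, VC-HIT, MISS, VC-HIT, L1-HIT, MISS, MISS, VC-HIT, VC-HIT, L1-HIT, MISS]

#0 0x1d6→b29/s5 MISS; vc=[]
#1 0x8b→b8/s0 MISS; vc=[]
#2 0x333→b51/s3 MISS; vc=[]
#3 0x1be→b27/s3 MISS; vc=[51]
#4 0x8e→b8/s0 L1-HIT; vc=[51]
#5 0x108→b16/s0 MISS; vc=[51,8]
#6 0x84→b8/s0 VC-HIT; vc=[51,16]
#7 0x38c→b56/s0 MISS; vc=[51,16,8]
#8 0x10b→b16/s0 VC-HIT; vc=[51,56,8]
#9 0x103→b16/s0 L1-HIT; vc=[51,56,8]
#10 0x252→b37/s5 MISS; vc=[51,56,8,29]
#11 0xd2→b13/s5 MISS; vc=[51,56,8,29,37]
#12 0x8a→b8/s0 VC-HIT; vc=[51,56,16,29,37]
#13 0x102→b16/s0 VC-HIT; vc=[51,56,8,29,37]
#14 0xd1→b13/s5 L1-HIT; vc=[51,56,8,29,37]
#15 0x3e8→b62/s6 MISS; vc=[51,56,8,29,37]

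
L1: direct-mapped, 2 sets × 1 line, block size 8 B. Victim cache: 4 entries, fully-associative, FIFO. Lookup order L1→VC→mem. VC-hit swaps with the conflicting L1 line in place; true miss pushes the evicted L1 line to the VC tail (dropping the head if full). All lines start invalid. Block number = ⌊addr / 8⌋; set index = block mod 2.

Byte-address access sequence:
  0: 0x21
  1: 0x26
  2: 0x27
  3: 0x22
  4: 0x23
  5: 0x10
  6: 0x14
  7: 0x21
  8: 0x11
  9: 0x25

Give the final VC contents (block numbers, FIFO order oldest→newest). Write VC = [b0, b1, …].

VC = [2]

  [0] addr=0x21 blk=4 s=0: MISS | VC []
  [1] addr=0x26 blk=4 s=0: L1-HIT | VC []
  [2] addr=0x27 blk=4 s=0: L1-HIT | VC []
  [3] addr=0x22 blk=4 s=0: L1-HIT | VC []
  [4] addr=0x23 blk=4 s=0: L1-HIT | VC []
  [5] addr=0x10 blk=2 s=0: MISS | VC [4]
  [6] addr=0x14 blk=2 s=0: L1-HIT | VC [4]
  [7] addr=0x21 blk=4 s=0: VC-HIT | VC [2]
  [8] addr=0x11 blk=2 s=0: VC-HIT | VC [4]
  [9] addr=0x25 blk=4 s=0: VC-HIT | VC [2]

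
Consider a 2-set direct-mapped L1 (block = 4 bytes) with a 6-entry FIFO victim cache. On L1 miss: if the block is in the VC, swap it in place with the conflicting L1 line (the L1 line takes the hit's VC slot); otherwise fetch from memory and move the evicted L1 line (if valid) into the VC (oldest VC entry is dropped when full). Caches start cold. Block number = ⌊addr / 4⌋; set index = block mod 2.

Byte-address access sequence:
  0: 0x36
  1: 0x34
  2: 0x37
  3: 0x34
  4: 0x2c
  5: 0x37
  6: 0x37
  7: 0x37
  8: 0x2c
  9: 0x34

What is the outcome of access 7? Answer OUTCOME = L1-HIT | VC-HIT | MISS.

#0 0x36→b13/s1 MISS; vc=[]
#1 0x34→b13/s1 L1-HIT; vc=[]
#2 0x37→b13/s1 L1-HIT; vc=[]
#3 0x34→b13/s1 L1-HIT; vc=[]
#4 0x2c→b11/s1 MISS; vc=[13]
#5 0x37→b13/s1 VC-HIT; vc=[11]
#6 0x37→b13/s1 L1-HIT; vc=[11]
#7 0x37→b13/s1 L1-HIT; vc=[11]
#8 0x2c→b11/s1 VC-HIT; vc=[13]
#9 0x34→b13/s1 VC-HIT; vc=[11]

OUTCOME = L1-HIT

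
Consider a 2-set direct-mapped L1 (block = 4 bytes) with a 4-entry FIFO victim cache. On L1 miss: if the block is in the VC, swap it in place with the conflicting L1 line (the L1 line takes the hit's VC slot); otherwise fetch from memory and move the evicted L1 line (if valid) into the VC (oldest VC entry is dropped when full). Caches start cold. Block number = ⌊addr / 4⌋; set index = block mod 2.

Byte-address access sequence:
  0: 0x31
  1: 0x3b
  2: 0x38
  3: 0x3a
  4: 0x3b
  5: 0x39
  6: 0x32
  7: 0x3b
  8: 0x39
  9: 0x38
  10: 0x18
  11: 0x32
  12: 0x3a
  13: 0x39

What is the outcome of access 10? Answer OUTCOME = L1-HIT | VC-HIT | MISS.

OUTCOME = MISS

  [0] addr=0x31 blk=12 s=0: MISS | VC []
  [1] addr=0x3b blk=14 s=0: MISS | VC [12]
  [2] addr=0x38 blk=14 s=0: L1-HIT | VC [12]
  [3] addr=0x3a blk=14 s=0: L1-HIT | VC [12]
  [4] addr=0x3b blk=14 s=0: L1-HIT | VC [12]
  [5] addr=0x39 blk=14 s=0: L1-HIT | VC [12]
  [6] addr=0x32 blk=12 s=0: VC-HIT | VC [14]
  [7] addr=0x3b blk=14 s=0: VC-HIT | VC [12]
  [8] addr=0x39 blk=14 s=0: L1-HIT | VC [12]
  [9] addr=0x38 blk=14 s=0: L1-HIT | VC [12]
  [10] addr=0x18 blk=6 s=0: MISS | VC [12, 14]
  [11] addr=0x32 blk=12 s=0: VC-HIT | VC [6, 14]
  [12] addr=0x3a blk=14 s=0: VC-HIT | VC [6, 12]
  [13] addr=0x39 blk=14 s=0: L1-HIT | VC [6, 12]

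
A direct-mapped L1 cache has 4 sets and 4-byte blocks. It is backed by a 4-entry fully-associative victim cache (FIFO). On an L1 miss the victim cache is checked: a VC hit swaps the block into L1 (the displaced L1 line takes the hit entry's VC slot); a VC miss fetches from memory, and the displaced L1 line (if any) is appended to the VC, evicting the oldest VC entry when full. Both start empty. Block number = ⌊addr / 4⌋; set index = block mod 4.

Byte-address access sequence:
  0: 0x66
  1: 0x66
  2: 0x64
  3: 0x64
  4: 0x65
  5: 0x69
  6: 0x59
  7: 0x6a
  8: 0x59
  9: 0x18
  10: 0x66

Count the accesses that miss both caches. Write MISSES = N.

MISSES = 4

#0 0x66→b25/s1 MISS; vc=[]
#1 0x66→b25/s1 L1-HIT; vc=[]
#2 0x64→b25/s1 L1-HIT; vc=[]
#3 0x64→b25/s1 L1-HIT; vc=[]
#4 0x65→b25/s1 L1-HIT; vc=[]
#5 0x69→b26/s2 MISS; vc=[]
#6 0x59→b22/s2 MISS; vc=[26]
#7 0x6a→b26/s2 VC-HIT; vc=[22]
#8 0x59→b22/s2 VC-HIT; vc=[26]
#9 0x18→b6/s2 MISS; vc=[26,22]
#10 0x66→b25/s1 L1-HIT; vc=[26,22]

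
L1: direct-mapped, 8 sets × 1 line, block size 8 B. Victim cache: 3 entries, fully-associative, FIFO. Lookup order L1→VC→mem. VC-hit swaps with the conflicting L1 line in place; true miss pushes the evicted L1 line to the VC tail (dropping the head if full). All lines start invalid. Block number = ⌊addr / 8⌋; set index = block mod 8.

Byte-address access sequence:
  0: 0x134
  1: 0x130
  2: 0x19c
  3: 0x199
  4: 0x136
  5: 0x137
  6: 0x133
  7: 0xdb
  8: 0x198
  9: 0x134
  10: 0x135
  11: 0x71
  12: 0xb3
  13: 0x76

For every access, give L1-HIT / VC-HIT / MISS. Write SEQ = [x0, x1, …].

#0 0x134→b38/s6 MISS; vc=[]
#1 0x130→b38/s6 L1-HIT; vc=[]
#2 0x19c→b51/s3 MISS; vc=[]
#3 0x199→b51/s3 L1-HIT; vc=[]
#4 0x136→b38/s6 L1-HIT; vc=[]
#5 0x137→b38/s6 L1-HIT; vc=[]
#6 0x133→b38/s6 L1-HIT; vc=[]
#7 0xdb→b27/s3 MISS; vc=[51]
#8 0x198→b51/s3 VC-HIT; vc=[27]
#9 0x134→b38/s6 L1-HIT; vc=[27]
#10 0x135→b38/s6 L1-HIT; vc=[27]
#11 0x71→b14/s6 MISS; vc=[27,38]
#12 0xb3→b22/s6 MISS; vc=[27,38,14]
#13 0x76→b14/s6 VC-HIT; vc=[27,38,22]

SEQ = [MISS, L1-HIT, MISS, L1-HIT, L1-HIT, L1-HIT, L1-HIT, MISS, VC-HIT, L1-HIT, L1-HIT, MISS, MISS, VC-HIT]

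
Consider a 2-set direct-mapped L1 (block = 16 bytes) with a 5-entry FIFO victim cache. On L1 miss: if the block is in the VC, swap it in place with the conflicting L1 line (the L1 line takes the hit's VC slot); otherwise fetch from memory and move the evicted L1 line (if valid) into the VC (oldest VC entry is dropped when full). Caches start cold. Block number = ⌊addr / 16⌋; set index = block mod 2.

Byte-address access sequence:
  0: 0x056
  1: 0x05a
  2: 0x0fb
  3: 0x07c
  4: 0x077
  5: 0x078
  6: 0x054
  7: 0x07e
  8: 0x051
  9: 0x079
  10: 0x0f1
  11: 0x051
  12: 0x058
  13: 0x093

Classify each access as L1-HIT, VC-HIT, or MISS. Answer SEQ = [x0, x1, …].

  [0] addr=0x56 blk=5 s=1: MISS | VC []
  [1] addr=0x5a blk=5 s=1: L1-HIT | VC []
  [2] addr=0xfb blk=15 s=1: MISS | VC [5]
  [3] addr=0x7c blk=7 s=1: MISS | VC [5, 15]
  [4] addr=0x77 blk=7 s=1: L1-HIT | VC [5, 15]
  [5] addr=0x78 blk=7 s=1: L1-HIT | VC [5, 15]
  [6] addr=0x54 blk=5 s=1: VC-HIT | VC [7, 15]
  [7] addr=0x7e blk=7 s=1: VC-HIT | VC [5, 15]
  [8] addr=0x51 blk=5 s=1: VC-HIT | VC [7, 15]
  [9] addr=0x79 blk=7 s=1: VC-HIT | VC [5, 15]
  [10] addr=0xf1 blk=15 s=1: VC-HIT | VC [5, 7]
  [11] addr=0x51 blk=5 s=1: VC-HIT | VC [15, 7]
  [12] addr=0x58 blk=5 s=1: L1-HIT | VC [15, 7]
  [13] addr=0x93 blk=9 s=1: MISS | VC [15, 7, 5]

SEQ = [MISS, L1-HIT, MISS, MISS, L1-HIT, L1-HIT, VC-HIT, VC-HIT, VC-HIT, VC-HIT, VC-HIT, VC-HIT, L1-HIT, MISS]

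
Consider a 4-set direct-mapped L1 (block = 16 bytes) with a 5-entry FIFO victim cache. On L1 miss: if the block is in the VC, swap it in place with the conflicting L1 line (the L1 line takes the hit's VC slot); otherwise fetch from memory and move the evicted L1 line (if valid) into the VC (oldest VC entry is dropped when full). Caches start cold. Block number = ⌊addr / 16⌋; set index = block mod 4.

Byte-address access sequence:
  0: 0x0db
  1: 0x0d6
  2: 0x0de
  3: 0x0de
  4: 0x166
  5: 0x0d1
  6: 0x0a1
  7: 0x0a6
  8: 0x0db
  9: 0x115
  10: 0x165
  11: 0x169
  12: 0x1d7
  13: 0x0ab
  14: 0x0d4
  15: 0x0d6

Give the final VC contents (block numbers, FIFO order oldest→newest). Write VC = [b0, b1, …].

  [0] addr=0xdb blk=13 s=1: MISS | VC []
  [1] addr=0xd6 blk=13 s=1: L1-HIT | VC []
  [2] addr=0xde blk=13 s=1: L1-HIT | VC []
  [3] addr=0xde blk=13 s=1: L1-HIT | VC []
  [4] addr=0x166 blk=22 s=2: MISS | VC []
  [5] addr=0xd1 blk=13 s=1: L1-HIT | VC []
  [6] addr=0xa1 blk=10 s=2: MISS | VC [22]
  [7] addr=0xa6 blk=10 s=2: L1-HIT | VC [22]
  [8] addr=0xdb blk=13 s=1: L1-HIT | VC [22]
  [9] addr=0x115 blk=17 s=1: MISS | VC [22, 13]
  [10] addr=0x165 blk=22 s=2: VC-HIT | VC [10, 13]
  [11] addr=0x169 blk=22 s=2: L1-HIT | VC [10, 13]
  [12] addr=0x1d7 blk=29 s=1: MISS | VC [10, 13, 17]
  [13] addr=0xab blk=10 s=2: VC-HIT | VC [22, 13, 17]
  [14] addr=0xd4 blk=13 s=1: VC-HIT | VC [22, 29, 17]
  [15] addr=0xd6 blk=13 s=1: L1-HIT | VC [22, 29, 17]

VC = [22, 29, 17]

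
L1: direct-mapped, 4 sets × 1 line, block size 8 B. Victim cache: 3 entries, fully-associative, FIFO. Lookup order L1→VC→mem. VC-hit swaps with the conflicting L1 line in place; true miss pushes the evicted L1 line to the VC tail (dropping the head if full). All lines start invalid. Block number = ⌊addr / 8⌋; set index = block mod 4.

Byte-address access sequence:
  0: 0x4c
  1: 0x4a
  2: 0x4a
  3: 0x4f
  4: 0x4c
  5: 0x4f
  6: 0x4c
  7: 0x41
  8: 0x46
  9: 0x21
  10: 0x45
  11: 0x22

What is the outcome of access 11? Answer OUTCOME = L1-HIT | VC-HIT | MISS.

OUTCOME = VC-HIT

0: 0x4c (blk 9, set 1) → MISS  vc=[]
1: 0x4a (blk 9, set 1) → L1-HIT  vc=[]
2: 0x4a (blk 9, set 1) → L1-HIT  vc=[]
3: 0x4f (blk 9, set 1) → L1-HIT  vc=[]
4: 0x4c (blk 9, set 1) → L1-HIT  vc=[]
5: 0x4f (blk 9, set 1) → L1-HIT  vc=[]
6: 0x4c (blk 9, set 1) → L1-HIT  vc=[]
7: 0x41 (blk 8, set 0) → MISS  vc=[]
8: 0x46 (blk 8, set 0) → L1-HIT  vc=[]
9: 0x21 (blk 4, set 0) → MISS  vc=[8]
10: 0x45 (blk 8, set 0) → VC-HIT  vc=[4]
11: 0x22 (blk 4, set 0) → VC-HIT  vc=[8]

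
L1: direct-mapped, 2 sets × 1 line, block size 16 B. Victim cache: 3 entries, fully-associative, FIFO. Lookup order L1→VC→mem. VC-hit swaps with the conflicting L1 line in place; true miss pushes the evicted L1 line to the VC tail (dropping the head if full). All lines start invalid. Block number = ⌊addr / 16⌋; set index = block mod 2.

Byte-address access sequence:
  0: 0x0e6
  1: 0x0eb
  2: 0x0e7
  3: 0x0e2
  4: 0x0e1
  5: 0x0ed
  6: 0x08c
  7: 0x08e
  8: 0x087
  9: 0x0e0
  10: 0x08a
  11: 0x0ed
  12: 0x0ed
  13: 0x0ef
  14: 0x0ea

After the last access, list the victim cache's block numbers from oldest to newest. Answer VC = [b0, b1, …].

VC = [8]

#0 0xe6→b14/s0 MISS; vc=[]
#1 0xeb→b14/s0 L1-HIT; vc=[]
#2 0xe7→b14/s0 L1-HIT; vc=[]
#3 0xe2→b14/s0 L1-HIT; vc=[]
#4 0xe1→b14/s0 L1-HIT; vc=[]
#5 0xed→b14/s0 L1-HIT; vc=[]
#6 0x8c→b8/s0 MISS; vc=[14]
#7 0x8e→b8/s0 L1-HIT; vc=[14]
#8 0x87→b8/s0 L1-HIT; vc=[14]
#9 0xe0→b14/s0 VC-HIT; vc=[8]
#10 0x8a→b8/s0 VC-HIT; vc=[14]
#11 0xed→b14/s0 VC-HIT; vc=[8]
#12 0xed→b14/s0 L1-HIT; vc=[8]
#13 0xef→b14/s0 L1-HIT; vc=[8]
#14 0xea→b14/s0 L1-HIT; vc=[8]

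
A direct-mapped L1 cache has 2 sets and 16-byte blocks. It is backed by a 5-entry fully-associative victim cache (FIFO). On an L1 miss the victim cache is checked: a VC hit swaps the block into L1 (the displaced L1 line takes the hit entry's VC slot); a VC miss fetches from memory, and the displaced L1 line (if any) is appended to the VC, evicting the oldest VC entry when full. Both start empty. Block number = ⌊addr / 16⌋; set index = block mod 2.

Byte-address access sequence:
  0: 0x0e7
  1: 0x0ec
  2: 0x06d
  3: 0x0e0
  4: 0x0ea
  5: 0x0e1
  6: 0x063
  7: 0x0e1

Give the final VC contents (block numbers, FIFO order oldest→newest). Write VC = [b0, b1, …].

0: 0xe7 (blk 14, set 0) → MISS  vc=[]
1: 0xec (blk 14, set 0) → L1-HIT  vc=[]
2: 0x6d (blk 6, set 0) → MISS  vc=[14]
3: 0xe0 (blk 14, set 0) → VC-HIT  vc=[6]
4: 0xea (blk 14, set 0) → L1-HIT  vc=[6]
5: 0xe1 (blk 14, set 0) → L1-HIT  vc=[6]
6: 0x63 (blk 6, set 0) → VC-HIT  vc=[14]
7: 0xe1 (blk 14, set 0) → VC-HIT  vc=[6]

VC = [6]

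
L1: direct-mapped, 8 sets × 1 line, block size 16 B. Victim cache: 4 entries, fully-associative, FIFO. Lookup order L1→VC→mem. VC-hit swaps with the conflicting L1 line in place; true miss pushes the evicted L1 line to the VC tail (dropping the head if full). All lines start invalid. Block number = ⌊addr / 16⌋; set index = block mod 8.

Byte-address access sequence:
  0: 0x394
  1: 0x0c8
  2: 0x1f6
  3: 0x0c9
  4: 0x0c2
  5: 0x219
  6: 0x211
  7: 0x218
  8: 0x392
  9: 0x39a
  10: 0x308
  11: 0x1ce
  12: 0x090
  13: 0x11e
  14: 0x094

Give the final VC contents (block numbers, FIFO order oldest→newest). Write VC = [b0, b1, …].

  [0] addr=0x394 blk=57 s=1: MISS | VC []
  [1] addr=0xc8 blk=12 s=4: MISS | VC []
  [2] addr=0x1f6 blk=31 s=7: MISS | VC []
  [3] addr=0xc9 blk=12 s=4: L1-HIT | VC []
  [4] addr=0xc2 blk=12 s=4: L1-HIT | VC []
  [5] addr=0x219 blk=33 s=1: MISS | VC [57]
  [6] addr=0x211 blk=33 s=1: L1-HIT | VC [57]
  [7] addr=0x218 blk=33 s=1: L1-HIT | VC [57]
  [8] addr=0x392 blk=57 s=1: VC-HIT | VC [33]
  [9] addr=0x39a blk=57 s=1: L1-HIT | VC [33]
  [10] addr=0x308 blk=48 s=0: MISS | VC [33]
  [11] addr=0x1ce blk=28 s=4: MISS | VC [33, 12]
  [12] addr=0x90 blk=9 s=1: MISS | VC [33, 12, 57]
  [13] addr=0x11e blk=17 s=1: MISS | VC [33, 12, 57, 9]
  [14] addr=0x94 blk=9 s=1: VC-HIT | VC [33, 12, 57, 17]

VC = [33, 12, 57, 17]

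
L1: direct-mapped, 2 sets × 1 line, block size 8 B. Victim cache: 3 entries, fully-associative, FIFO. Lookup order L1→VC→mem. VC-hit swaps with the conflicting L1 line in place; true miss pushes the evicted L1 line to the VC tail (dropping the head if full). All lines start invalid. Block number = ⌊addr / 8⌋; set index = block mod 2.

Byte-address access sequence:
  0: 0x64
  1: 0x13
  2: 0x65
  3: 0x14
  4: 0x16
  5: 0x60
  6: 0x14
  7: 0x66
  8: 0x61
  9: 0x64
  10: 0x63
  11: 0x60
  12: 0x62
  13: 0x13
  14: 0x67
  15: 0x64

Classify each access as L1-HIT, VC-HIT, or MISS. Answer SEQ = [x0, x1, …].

SEQ = [MISS, MISS, VC-HIT, VC-HIT, L1-HIT, VC-HIT, VC-HIT, VC-HIT, L1-HIT, L1-HIT, L1-HIT, L1-HIT, L1-HIT, VC-HIT, VC-HIT, L1-HIT]

0: 0x64 (blk 12, set 0) → MISS  vc=[]
1: 0x13 (blk 2, set 0) → MISS  vc=[12]
2: 0x65 (blk 12, set 0) → VC-HIT  vc=[2]
3: 0x14 (blk 2, set 0) → VC-HIT  vc=[12]
4: 0x16 (blk 2, set 0) → L1-HIT  vc=[12]
5: 0x60 (blk 12, set 0) → VC-HIT  vc=[2]
6: 0x14 (blk 2, set 0) → VC-HIT  vc=[12]
7: 0x66 (blk 12, set 0) → VC-HIT  vc=[2]
8: 0x61 (blk 12, set 0) → L1-HIT  vc=[2]
9: 0x64 (blk 12, set 0) → L1-HIT  vc=[2]
10: 0x63 (blk 12, set 0) → L1-HIT  vc=[2]
11: 0x60 (blk 12, set 0) → L1-HIT  vc=[2]
12: 0x62 (blk 12, set 0) → L1-HIT  vc=[2]
13: 0x13 (blk 2, set 0) → VC-HIT  vc=[12]
14: 0x67 (blk 12, set 0) → VC-HIT  vc=[2]
15: 0x64 (blk 12, set 0) → L1-HIT  vc=[2]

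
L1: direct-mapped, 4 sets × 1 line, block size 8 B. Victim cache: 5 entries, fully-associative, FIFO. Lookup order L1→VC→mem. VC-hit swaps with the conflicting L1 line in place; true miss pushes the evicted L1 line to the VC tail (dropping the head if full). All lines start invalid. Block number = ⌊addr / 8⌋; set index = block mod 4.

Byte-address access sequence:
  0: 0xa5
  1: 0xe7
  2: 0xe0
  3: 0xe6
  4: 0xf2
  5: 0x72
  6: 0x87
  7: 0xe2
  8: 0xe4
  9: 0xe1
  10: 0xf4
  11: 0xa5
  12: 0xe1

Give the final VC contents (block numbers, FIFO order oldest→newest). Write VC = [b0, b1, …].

#0 0xa5→b20/s0 MISS; vc=[]
#1 0xe7→b28/s0 MISS; vc=[20]
#2 0xe0→b28/s0 L1-HIT; vc=[20]
#3 0xe6→b28/s0 L1-HIT; vc=[20]
#4 0xf2→b30/s2 MISS; vc=[20]
#5 0x72→b14/s2 MISS; vc=[20,30]
#6 0x87→b16/s0 MISS; vc=[20,30,28]
#7 0xe2→b28/s0 VC-HIT; vc=[20,30,16]
#8 0xe4→b28/s0 L1-HIT; vc=[20,30,16]
#9 0xe1→b28/s0 L1-HIT; vc=[20,30,16]
#10 0xf4→b30/s2 VC-HIT; vc=[20,14,16]
#11 0xa5→b20/s0 VC-HIT; vc=[28,14,16]
#12 0xe1→b28/s0 VC-HIT; vc=[20,14,16]

VC = [20, 14, 16]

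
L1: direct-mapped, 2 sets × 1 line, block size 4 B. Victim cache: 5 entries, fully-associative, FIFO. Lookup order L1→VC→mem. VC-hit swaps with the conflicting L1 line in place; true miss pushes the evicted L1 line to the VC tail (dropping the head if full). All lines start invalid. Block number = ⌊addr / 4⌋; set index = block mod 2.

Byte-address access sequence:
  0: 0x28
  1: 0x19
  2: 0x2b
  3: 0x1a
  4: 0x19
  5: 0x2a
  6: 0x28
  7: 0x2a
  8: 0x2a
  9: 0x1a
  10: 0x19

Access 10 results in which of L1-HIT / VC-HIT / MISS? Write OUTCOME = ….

OUTCOME = L1-HIT

  [0] addr=0x28 blk=10 s=0: MISS | VC []
  [1] addr=0x19 blk=6 s=0: MISS | VC [10]
  [2] addr=0x2b blk=10 s=0: VC-HIT | VC [6]
  [3] addr=0x1a blk=6 s=0: VC-HIT | VC [10]
  [4] addr=0x19 blk=6 s=0: L1-HIT | VC [10]
  [5] addr=0x2a blk=10 s=0: VC-HIT | VC [6]
  [6] addr=0x28 blk=10 s=0: L1-HIT | VC [6]
  [7] addr=0x2a blk=10 s=0: L1-HIT | VC [6]
  [8] addr=0x2a blk=10 s=0: L1-HIT | VC [6]
  [9] addr=0x1a blk=6 s=0: VC-HIT | VC [10]
  [10] addr=0x19 blk=6 s=0: L1-HIT | VC [10]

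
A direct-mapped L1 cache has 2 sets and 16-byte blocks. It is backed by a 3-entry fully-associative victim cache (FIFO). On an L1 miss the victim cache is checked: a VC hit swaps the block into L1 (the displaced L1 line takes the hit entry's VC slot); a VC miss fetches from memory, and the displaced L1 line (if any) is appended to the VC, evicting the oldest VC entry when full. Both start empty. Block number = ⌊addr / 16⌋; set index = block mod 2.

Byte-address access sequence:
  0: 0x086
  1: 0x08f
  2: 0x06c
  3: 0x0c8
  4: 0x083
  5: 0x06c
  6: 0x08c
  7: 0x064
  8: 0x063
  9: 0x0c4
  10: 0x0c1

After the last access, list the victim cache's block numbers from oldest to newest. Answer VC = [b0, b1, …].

  [0] addr=0x86 blk=8 s=0: MISS | VC []
  [1] addr=0x8f blk=8 s=0: L1-HIT | VC []
  [2] addr=0x6c blk=6 s=0: MISS | VC [8]
  [3] addr=0xc8 blk=12 s=0: MISS | VC [8, 6]
  [4] addr=0x83 blk=8 s=0: VC-HIT | VC [12, 6]
  [5] addr=0x6c blk=6 s=0: VC-HIT | VC [12, 8]
  [6] addr=0x8c blk=8 s=0: VC-HIT | VC [12, 6]
  [7] addr=0x64 blk=6 s=0: VC-HIT | VC [12, 8]
  [8] addr=0x63 blk=6 s=0: L1-HIT | VC [12, 8]
  [9] addr=0xc4 blk=12 s=0: VC-HIT | VC [6, 8]
  [10] addr=0xc1 blk=12 s=0: L1-HIT | VC [6, 8]

VC = [6, 8]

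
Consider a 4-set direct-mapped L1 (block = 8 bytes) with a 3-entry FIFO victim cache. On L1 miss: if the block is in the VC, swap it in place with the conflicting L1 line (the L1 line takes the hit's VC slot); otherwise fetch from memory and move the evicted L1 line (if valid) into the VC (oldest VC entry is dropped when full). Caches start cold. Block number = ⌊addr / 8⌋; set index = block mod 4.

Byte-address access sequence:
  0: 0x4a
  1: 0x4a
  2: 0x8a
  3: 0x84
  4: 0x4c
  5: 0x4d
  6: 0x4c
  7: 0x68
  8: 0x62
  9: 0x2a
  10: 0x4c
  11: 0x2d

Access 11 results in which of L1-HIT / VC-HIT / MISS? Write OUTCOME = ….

OUTCOME = VC-HIT

0: 0x4a (blk 9, set 1) → MISS  vc=[]
1: 0x4a (blk 9, set 1) → L1-HIT  vc=[]
2: 0x8a (blk 17, set 1) → MISS  vc=[9]
3: 0x84 (blk 16, set 0) → MISS  vc=[9]
4: 0x4c (blk 9, set 1) → VC-HIT  vc=[17]
5: 0x4d (blk 9, set 1) → L1-HIT  vc=[17]
6: 0x4c (blk 9, set 1) → L1-HIT  vc=[17]
7: 0x68 (blk 13, set 1) → MISS  vc=[17, 9]
8: 0x62 (blk 12, set 0) → MISS  vc=[17, 9, 16]
9: 0x2a (blk 5, set 1) → MISS  vc=[9, 16, 13]
10: 0x4c (blk 9, set 1) → VC-HIT  vc=[5, 16, 13]
11: 0x2d (blk 5, set 1) → VC-HIT  vc=[9, 16, 13]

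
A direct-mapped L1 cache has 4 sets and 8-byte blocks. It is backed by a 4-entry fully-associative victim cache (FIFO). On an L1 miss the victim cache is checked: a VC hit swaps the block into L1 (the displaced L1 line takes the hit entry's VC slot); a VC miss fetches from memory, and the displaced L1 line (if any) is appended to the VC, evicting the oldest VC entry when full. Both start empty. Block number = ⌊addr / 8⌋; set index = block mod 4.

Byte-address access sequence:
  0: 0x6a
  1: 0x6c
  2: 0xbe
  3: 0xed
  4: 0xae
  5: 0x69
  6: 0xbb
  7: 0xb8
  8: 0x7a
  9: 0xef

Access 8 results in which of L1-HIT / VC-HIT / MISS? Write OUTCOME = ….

#0 0x6a→b13/s1 MISS; vc=[]
#1 0x6c→b13/s1 L1-HIT; vc=[]
#2 0xbe→b23/s3 MISS; vc=[]
#3 0xed→b29/s1 MISS; vc=[13]
#4 0xae→b21/s1 MISS; vc=[13,29]
#5 0x69→b13/s1 VC-HIT; vc=[21,29]
#6 0xbb→b23/s3 L1-HIT; vc=[21,29]
#7 0xb8→b23/s3 L1-HIT; vc=[21,29]
#8 0x7a→b15/s3 MISS; vc=[21,29,23]
#9 0xef→b29/s1 VC-HIT; vc=[21,13,23]

OUTCOME = MISS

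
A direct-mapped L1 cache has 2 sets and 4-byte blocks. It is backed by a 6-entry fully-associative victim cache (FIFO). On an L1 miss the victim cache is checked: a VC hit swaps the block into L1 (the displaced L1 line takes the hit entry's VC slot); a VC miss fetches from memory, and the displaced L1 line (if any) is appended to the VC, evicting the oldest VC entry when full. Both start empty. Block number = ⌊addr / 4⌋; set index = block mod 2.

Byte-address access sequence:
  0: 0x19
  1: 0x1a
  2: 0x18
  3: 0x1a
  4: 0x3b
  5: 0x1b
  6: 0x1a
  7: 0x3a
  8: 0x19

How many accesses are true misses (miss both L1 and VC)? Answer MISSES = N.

  [0] addr=0x19 blk=6 s=0: MISS | VC []
  [1] addr=0x1a blk=6 s=0: L1-HIT | VC []
  [2] addr=0x18 blk=6 s=0: L1-HIT | VC []
  [3] addr=0x1a blk=6 s=0: L1-HIT | VC []
  [4] addr=0x3b blk=14 s=0: MISS | VC [6]
  [5] addr=0x1b blk=6 s=0: VC-HIT | VC [14]
  [6] addr=0x1a blk=6 s=0: L1-HIT | VC [14]
  [7] addr=0x3a blk=14 s=0: VC-HIT | VC [6]
  [8] addr=0x19 blk=6 s=0: VC-HIT | VC [14]

MISSES = 2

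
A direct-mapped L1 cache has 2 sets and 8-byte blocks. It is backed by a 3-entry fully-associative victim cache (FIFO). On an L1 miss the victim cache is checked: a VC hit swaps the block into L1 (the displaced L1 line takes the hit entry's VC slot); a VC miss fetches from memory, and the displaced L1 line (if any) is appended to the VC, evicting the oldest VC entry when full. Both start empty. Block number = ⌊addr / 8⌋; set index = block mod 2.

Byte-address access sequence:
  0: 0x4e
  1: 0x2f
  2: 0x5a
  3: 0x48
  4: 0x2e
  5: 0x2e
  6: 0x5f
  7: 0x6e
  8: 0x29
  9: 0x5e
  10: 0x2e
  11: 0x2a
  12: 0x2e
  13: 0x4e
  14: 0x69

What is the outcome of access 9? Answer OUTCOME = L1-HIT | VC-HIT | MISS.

OUTCOME = VC-HIT

0: 0x4e (blk 9, set 1) → MISS  vc=[]
1: 0x2f (blk 5, set 1) → MISS  vc=[9]
2: 0x5a (blk 11, set 1) → MISS  vc=[9, 5]
3: 0x48 (blk 9, set 1) → VC-HIT  vc=[11, 5]
4: 0x2e (blk 5, set 1) → VC-HIT  vc=[11, 9]
5: 0x2e (blk 5, set 1) → L1-HIT  vc=[11, 9]
6: 0x5f (blk 11, set 1) → VC-HIT  vc=[5, 9]
7: 0x6e (blk 13, set 1) → MISS  vc=[5, 9, 11]
8: 0x29 (blk 5, set 1) → VC-HIT  vc=[13, 9, 11]
9: 0x5e (blk 11, set 1) → VC-HIT  vc=[13, 9, 5]
10: 0x2e (blk 5, set 1) → VC-HIT  vc=[13, 9, 11]
11: 0x2a (blk 5, set 1) → L1-HIT  vc=[13, 9, 11]
12: 0x2e (blk 5, set 1) → L1-HIT  vc=[13, 9, 11]
13: 0x4e (blk 9, set 1) → VC-HIT  vc=[13, 5, 11]
14: 0x69 (blk 13, set 1) → VC-HIT  vc=[9, 5, 11]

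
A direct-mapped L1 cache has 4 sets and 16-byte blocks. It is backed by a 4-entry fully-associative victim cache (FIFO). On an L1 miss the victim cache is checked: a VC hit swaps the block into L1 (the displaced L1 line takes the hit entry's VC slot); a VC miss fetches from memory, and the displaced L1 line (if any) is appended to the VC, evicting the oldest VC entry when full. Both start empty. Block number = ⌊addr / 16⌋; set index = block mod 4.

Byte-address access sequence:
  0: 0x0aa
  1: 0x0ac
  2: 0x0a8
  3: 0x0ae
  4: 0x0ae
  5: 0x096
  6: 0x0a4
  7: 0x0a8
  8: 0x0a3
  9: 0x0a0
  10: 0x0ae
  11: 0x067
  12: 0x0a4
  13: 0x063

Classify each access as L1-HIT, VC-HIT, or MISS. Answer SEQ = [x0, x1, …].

0: 0xaa (blk 10, set 2) → MISS  vc=[]
1: 0xac (blk 10, set 2) → L1-HIT  vc=[]
2: 0xa8 (blk 10, set 2) → L1-HIT  vc=[]
3: 0xae (blk 10, set 2) → L1-HIT  vc=[]
4: 0xae (blk 10, set 2) → L1-HIT  vc=[]
5: 0x96 (blk 9, set 1) → MISS  vc=[]
6: 0xa4 (blk 10, set 2) → L1-HIT  vc=[]
7: 0xa8 (blk 10, set 2) → L1-HIT  vc=[]
8: 0xa3 (blk 10, set 2) → L1-HIT  vc=[]
9: 0xa0 (blk 10, set 2) → L1-HIT  vc=[]
10: 0xae (blk 10, set 2) → L1-HIT  vc=[]
11: 0x67 (blk 6, set 2) → MISS  vc=[10]
12: 0xa4 (blk 10, set 2) → VC-HIT  vc=[6]
13: 0x63 (blk 6, set 2) → VC-HIT  vc=[10]

SEQ = [MISS, L1-HIT, L1-HIT, L1-HIT, L1-HIT, MISS, L1-HIT, L1-HIT, L1-HIT, L1-HIT, L1-HIT, MISS, VC-HIT, VC-HIT]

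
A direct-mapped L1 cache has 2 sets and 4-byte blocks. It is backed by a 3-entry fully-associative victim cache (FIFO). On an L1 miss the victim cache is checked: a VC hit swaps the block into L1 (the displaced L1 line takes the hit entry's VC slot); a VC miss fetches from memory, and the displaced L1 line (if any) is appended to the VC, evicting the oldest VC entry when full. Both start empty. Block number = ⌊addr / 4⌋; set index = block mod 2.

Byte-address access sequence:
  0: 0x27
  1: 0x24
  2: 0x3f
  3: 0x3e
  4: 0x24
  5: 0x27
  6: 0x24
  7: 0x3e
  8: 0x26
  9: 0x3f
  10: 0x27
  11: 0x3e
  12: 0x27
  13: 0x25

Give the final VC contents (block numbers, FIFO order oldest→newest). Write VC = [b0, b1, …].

VC = [15]

0: 0x27 (blk 9, set 1) → MISS  vc=[]
1: 0x24 (blk 9, set 1) → L1-HIT  vc=[]
2: 0x3f (blk 15, set 1) → MISS  vc=[9]
3: 0x3e (blk 15, set 1) → L1-HIT  vc=[9]
4: 0x24 (blk 9, set 1) → VC-HIT  vc=[15]
5: 0x27 (blk 9, set 1) → L1-HIT  vc=[15]
6: 0x24 (blk 9, set 1) → L1-HIT  vc=[15]
7: 0x3e (blk 15, set 1) → VC-HIT  vc=[9]
8: 0x26 (blk 9, set 1) → VC-HIT  vc=[15]
9: 0x3f (blk 15, set 1) → VC-HIT  vc=[9]
10: 0x27 (blk 9, set 1) → VC-HIT  vc=[15]
11: 0x3e (blk 15, set 1) → VC-HIT  vc=[9]
12: 0x27 (blk 9, set 1) → VC-HIT  vc=[15]
13: 0x25 (blk 9, set 1) → L1-HIT  vc=[15]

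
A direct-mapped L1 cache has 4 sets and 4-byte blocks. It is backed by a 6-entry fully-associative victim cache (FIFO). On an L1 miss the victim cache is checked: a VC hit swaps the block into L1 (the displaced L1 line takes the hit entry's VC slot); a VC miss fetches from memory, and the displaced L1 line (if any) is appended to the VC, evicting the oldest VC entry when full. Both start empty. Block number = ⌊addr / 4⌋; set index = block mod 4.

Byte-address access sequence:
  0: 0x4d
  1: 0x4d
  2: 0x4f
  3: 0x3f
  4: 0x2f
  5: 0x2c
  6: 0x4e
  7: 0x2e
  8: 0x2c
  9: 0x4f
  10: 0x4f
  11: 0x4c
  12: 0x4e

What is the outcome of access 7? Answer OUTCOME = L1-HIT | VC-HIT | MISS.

#0 0x4d→b19/s3 MISS; vc=[]
#1 0x4d→b19/s3 L1-HIT; vc=[]
#2 0x4f→b19/s3 L1-HIT; vc=[]
#3 0x3f→b15/s3 MISS; vc=[19]
#4 0x2f→b11/s3 MISS; vc=[19,15]
#5 0x2c→b11/s3 L1-HIT; vc=[19,15]
#6 0x4e→b19/s3 VC-HIT; vc=[11,15]
#7 0x2e→b11/s3 VC-HIT; vc=[19,15]
#8 0x2c→b11/s3 L1-HIT; vc=[19,15]
#9 0x4f→b19/s3 VC-HIT; vc=[11,15]
#10 0x4f→b19/s3 L1-HIT; vc=[11,15]
#11 0x4c→b19/s3 L1-HIT; vc=[11,15]
#12 0x4e→b19/s3 L1-HIT; vc=[11,15]

OUTCOME = VC-HIT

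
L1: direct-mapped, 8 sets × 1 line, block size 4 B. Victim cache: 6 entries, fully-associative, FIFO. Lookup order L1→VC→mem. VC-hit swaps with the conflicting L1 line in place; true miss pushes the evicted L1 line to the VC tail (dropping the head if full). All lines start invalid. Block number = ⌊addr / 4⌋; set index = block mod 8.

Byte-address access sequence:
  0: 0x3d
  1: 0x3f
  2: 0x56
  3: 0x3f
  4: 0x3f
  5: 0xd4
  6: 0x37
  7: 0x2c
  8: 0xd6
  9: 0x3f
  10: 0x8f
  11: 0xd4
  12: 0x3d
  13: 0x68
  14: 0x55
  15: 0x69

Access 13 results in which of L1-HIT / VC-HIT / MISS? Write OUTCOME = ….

0: 0x3d (blk 15, set 7) → MISS  vc=[]
1: 0x3f (blk 15, set 7) → L1-HIT  vc=[]
2: 0x56 (blk 21, set 5) → MISS  vc=[]
3: 0x3f (blk 15, set 7) → L1-HIT  vc=[]
4: 0x3f (blk 15, set 7) → L1-HIT  vc=[]
5: 0xd4 (blk 53, set 5) → MISS  vc=[21]
6: 0x37 (blk 13, set 5) → MISS  vc=[21, 53]
7: 0x2c (blk 11, set 3) → MISS  vc=[21, 53]
8: 0xd6 (blk 53, set 5) → VC-HIT  vc=[21, 13]
9: 0x3f (blk 15, set 7) → L1-HIT  vc=[21, 13]
10: 0x8f (blk 35, set 3) → MISS  vc=[21, 13, 11]
11: 0xd4 (blk 53, set 5) → L1-HIT  vc=[21, 13, 11]
12: 0x3d (blk 15, set 7) → L1-HIT  vc=[21, 13, 11]
13: 0x68 (blk 26, set 2) → MISS  vc=[21, 13, 11]
14: 0x55 (blk 21, set 5) → VC-HIT  vc=[53, 13, 11]
15: 0x69 (blk 26, set 2) → L1-HIT  vc=[53, 13, 11]

OUTCOME = MISS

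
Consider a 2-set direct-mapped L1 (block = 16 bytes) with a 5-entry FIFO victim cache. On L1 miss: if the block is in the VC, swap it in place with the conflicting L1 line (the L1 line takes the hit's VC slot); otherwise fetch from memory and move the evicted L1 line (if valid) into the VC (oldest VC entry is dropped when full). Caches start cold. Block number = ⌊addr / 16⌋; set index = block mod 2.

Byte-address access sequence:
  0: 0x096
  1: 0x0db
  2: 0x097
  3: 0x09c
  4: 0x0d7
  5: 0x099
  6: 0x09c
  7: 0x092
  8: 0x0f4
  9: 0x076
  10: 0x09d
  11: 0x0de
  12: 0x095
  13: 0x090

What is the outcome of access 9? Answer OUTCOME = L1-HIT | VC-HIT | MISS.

OUTCOME = MISS

0: 0x96 (blk 9, set 1) → MISS  vc=[]
1: 0xdb (blk 13, set 1) → MISS  vc=[9]
2: 0x97 (blk 9, set 1) → VC-HIT  vc=[13]
3: 0x9c (blk 9, set 1) → L1-HIT  vc=[13]
4: 0xd7 (blk 13, set 1) → VC-HIT  vc=[9]
5: 0x99 (blk 9, set 1) → VC-HIT  vc=[13]
6: 0x9c (blk 9, set 1) → L1-HIT  vc=[13]
7: 0x92 (blk 9, set 1) → L1-HIT  vc=[13]
8: 0xf4 (blk 15, set 1) → MISS  vc=[13, 9]
9: 0x76 (blk 7, set 1) → MISS  vc=[13, 9, 15]
10: 0x9d (blk 9, set 1) → VC-HIT  vc=[13, 7, 15]
11: 0xde (blk 13, set 1) → VC-HIT  vc=[9, 7, 15]
12: 0x95 (blk 9, set 1) → VC-HIT  vc=[13, 7, 15]
13: 0x90 (blk 9, set 1) → L1-HIT  vc=[13, 7, 15]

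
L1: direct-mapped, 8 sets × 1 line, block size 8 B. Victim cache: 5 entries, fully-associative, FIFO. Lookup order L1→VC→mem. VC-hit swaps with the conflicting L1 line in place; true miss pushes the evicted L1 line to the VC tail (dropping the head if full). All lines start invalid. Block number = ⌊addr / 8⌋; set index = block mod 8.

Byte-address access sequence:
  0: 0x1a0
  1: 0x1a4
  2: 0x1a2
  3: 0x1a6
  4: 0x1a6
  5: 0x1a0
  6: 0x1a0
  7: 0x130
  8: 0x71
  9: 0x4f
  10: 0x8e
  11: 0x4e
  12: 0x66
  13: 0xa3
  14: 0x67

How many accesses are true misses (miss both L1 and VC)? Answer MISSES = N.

MISSES = 7

0: 0x1a0 (blk 52, set 4) → MISS  vc=[]
1: 0x1a4 (blk 52, set 4) → L1-HIT  vc=[]
2: 0x1a2 (blk 52, set 4) → L1-HIT  vc=[]
3: 0x1a6 (blk 52, set 4) → L1-HIT  vc=[]
4: 0x1a6 (blk 52, set 4) → L1-HIT  vc=[]
5: 0x1a0 (blk 52, set 4) → L1-HIT  vc=[]
6: 0x1a0 (blk 52, set 4) → L1-HIT  vc=[]
7: 0x130 (blk 38, set 6) → MISS  vc=[]
8: 0x71 (blk 14, set 6) → MISS  vc=[38]
9: 0x4f (blk 9, set 1) → MISS  vc=[38]
10: 0x8e (blk 17, set 1) → MISS  vc=[38, 9]
11: 0x4e (blk 9, set 1) → VC-HIT  vc=[38, 17]
12: 0x66 (blk 12, set 4) → MISS  vc=[38, 17, 52]
13: 0xa3 (blk 20, set 4) → MISS  vc=[38, 17, 52, 12]
14: 0x67 (blk 12, set 4) → VC-HIT  vc=[38, 17, 52, 20]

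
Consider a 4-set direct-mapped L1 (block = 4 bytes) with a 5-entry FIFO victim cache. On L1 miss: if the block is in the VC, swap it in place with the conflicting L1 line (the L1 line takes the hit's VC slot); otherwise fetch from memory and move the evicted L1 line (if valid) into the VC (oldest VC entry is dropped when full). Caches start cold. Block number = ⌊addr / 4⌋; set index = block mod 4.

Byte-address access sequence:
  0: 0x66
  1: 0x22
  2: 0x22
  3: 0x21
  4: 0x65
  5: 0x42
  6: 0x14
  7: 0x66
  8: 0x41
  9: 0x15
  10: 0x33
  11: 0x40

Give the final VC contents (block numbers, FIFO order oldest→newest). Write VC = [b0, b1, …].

VC = [8, 25, 12]

0: 0x66 (blk 25, set 1) → MISS  vc=[]
1: 0x22 (blk 8, set 0) → MISS  vc=[]
2: 0x22 (blk 8, set 0) → L1-HIT  vc=[]
3: 0x21 (blk 8, set 0) → L1-HIT  vc=[]
4: 0x65 (blk 25, set 1) → L1-HIT  vc=[]
5: 0x42 (blk 16, set 0) → MISS  vc=[8]
6: 0x14 (blk 5, set 1) → MISS  vc=[8, 25]
7: 0x66 (blk 25, set 1) → VC-HIT  vc=[8, 5]
8: 0x41 (blk 16, set 0) → L1-HIT  vc=[8, 5]
9: 0x15 (blk 5, set 1) → VC-HIT  vc=[8, 25]
10: 0x33 (blk 12, set 0) → MISS  vc=[8, 25, 16]
11: 0x40 (blk 16, set 0) → VC-HIT  vc=[8, 25, 12]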